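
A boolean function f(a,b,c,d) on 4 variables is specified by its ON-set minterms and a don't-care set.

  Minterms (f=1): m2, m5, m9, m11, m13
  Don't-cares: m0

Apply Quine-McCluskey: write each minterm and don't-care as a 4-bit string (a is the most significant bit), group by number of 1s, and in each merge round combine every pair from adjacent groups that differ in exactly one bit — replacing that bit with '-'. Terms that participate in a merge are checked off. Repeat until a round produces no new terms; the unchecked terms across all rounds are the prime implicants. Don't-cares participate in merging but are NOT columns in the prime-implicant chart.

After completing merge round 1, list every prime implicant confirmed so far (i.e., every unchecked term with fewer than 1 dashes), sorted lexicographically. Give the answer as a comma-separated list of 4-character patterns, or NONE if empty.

Round 0: 0000✓ 0010✓ 0101✓ 1001✓ 1011✓ 1101✓
Round 1: -101 00-0 1-01 10-1
PIs = {-101, 00-0, 1-01, 10-1}

NONE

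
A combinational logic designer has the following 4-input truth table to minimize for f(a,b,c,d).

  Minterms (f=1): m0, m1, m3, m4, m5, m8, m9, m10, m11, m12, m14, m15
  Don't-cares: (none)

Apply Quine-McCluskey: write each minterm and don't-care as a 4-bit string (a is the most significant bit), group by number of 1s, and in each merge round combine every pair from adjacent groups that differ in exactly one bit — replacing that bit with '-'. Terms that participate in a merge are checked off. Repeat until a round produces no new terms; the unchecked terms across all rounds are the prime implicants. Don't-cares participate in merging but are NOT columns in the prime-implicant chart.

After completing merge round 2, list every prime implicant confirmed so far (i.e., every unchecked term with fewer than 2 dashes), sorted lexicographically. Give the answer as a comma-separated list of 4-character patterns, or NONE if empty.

NONE

Round 0: 0000✓ 0001✓ 0011✓ 0100✓ 0101✓ 1000✓ 1001✓ 1010✓ 1011✓ 1100✓ 1110✓ 1111✓
Round 1: -000✓ -001✓ -011✓ -100✓ 0-00✓ 0-01✓ 00-1✓ 000-✓ 010-✓ 1-00✓ 1-10✓ 1-11✓ 10-0✓ 10-1✓ 100-✓ 101-✓ 11-0✓ 111-✓
Round 2: --00 -0-1 -00- 0-0- 1--0 1-1- 10--
PIs = {--00, -0-1, -00-, 0-0-, 1--0, 1-1-, 10--}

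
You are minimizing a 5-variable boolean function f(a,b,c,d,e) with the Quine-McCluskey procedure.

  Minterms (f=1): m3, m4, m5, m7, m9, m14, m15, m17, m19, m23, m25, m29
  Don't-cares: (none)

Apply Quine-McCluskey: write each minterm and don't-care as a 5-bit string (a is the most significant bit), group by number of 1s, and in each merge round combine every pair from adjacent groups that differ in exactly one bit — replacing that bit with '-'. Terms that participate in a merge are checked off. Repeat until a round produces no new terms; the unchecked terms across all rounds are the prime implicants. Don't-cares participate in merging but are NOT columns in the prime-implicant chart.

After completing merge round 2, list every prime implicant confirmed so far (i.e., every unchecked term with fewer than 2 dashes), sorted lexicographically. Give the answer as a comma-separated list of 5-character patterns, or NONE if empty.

[col 0] 00011*, 00100*, 00101*, 00111*, 01001*, 01110*, 01111*, 10001*, 10011*, 10111*, 11001*, 11101*
[col 1] -0011*, -0111*, -1001, 0-111, 00-11*, 001-1, 0010-, 0111-, 1-001, 10-11*, 100-1, 11-01
[col 2] -0-11
Prime implicants: -0-11, -1001, 0-111, 001-1, 0010-, 0111-, 1-001, 100-1, 11-01

-1001, 0-111, 001-1, 0010-, 0111-, 1-001, 100-1, 11-01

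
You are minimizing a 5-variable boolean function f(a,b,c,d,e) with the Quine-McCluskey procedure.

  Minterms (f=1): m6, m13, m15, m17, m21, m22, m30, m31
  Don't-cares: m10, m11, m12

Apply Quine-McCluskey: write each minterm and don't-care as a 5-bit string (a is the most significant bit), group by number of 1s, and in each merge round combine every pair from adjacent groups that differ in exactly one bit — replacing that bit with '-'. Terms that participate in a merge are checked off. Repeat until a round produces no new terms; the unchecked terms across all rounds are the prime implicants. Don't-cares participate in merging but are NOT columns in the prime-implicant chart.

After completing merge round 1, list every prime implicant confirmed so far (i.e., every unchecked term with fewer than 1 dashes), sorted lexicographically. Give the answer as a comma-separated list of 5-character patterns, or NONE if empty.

size-2^0 implicants → 00110(✓)  01010(✓)  01011(✓)  01100(✓)  01101(✓)  01111(✓)  10001(✓)  10101(✓)  10110(✓)  11110(✓)  11111(✓)
size-2^1 implicants → -0110  -1111  01-11  0101-  011-1  0110-  1-110  10-01  1111-
Unchecked terms (primes): -0110, -1111, 01-11, 0101-, 011-1, 0110-, 1-110, 10-01, 1111-

NONE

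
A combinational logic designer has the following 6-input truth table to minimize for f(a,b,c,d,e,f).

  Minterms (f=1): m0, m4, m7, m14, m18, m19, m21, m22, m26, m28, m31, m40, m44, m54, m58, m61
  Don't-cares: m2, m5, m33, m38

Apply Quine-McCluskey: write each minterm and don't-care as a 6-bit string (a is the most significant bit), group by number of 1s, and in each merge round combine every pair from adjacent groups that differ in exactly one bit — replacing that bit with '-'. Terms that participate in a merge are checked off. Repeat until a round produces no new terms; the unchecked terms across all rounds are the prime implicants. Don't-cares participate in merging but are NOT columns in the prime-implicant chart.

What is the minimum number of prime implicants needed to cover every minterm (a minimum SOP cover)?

11

[col 0] 000000*, 000010*, 000100*, 000101*, 000111*, 001110, 010010*, 010011*, 010101*, 010110*, 011010*, 011100, 011111, 100001, 100110*, 101000*, 101100*, 110110*, 111010*, 111101
[col 1] -10110, -11010, 0-0010, 0-0101, 000-00, 0000-0, 0001-1, 00010-, 01-010, 010-10, 01001-, 1-0110, 101-00
Prime implicants: -10110, -11010, 0-0010, 0-0101, 000-00, 0000-0, 0001-1, 00010-, 001110, 01-010, 010-10, 01001-, 011100, 011111, 1-0110, 100001, 101-00, 111101
PI chart (minterm → PIs covering it):
  0 | 000-00,0000-0
  4 | 000-00,00010-
  7 | 0001-1  (sole → essential)
  14 | 001110  (sole → essential)
  18 | 0-0010,01-010,010-10,01001-
  19 | 01001-  (sole → essential)
  21 | 0-0101  (sole → essential)
  22 | -10110,010-10
  26 | -11010,01-010
  28 | 011100  (sole → essential)
  31 | 011111  (sole → essential)
  40 | 101-00  (sole → essential)
  44 | 101-00  (sole → essential)
  54 | -10110,1-0110
  58 | -11010  (sole → essential)
  61 | 111101  (sole → essential)
Essential prime implicants: -11010, 0-0101, 0001-1, 001110, 01001-, 011100, 011111, 101-00, 111101
Petrick residual → -10110, 000-00
Minimum SOP uses 11 PIs: bc'def' + bcd'ef' + a'c'de'f + a'b'c'e'f' + a'b'c'df + a'b'cdef' + a'bc'd'e + a'bcde'f' + a'bcdef + ab'ce'f' + abcde'f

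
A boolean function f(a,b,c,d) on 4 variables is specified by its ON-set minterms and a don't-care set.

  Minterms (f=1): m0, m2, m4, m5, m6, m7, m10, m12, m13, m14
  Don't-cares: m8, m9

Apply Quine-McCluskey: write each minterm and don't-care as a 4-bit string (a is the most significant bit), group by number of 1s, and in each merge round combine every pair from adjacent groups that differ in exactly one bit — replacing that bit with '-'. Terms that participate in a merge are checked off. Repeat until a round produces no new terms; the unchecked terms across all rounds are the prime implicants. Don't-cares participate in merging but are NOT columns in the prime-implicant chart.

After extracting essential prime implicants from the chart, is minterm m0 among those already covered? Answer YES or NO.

YES

Round 0: 0000✓ 0010✓ 0100✓ 0101✓ 0110✓ 0111✓ 1000✓ 1001✓ 1010✓ 1100✓ 1101✓ 1110✓
Round 1: -000✓ -010✓ -100✓ -101✓ -110✓ 0-00✓ 0-10✓ 00-0✓ 01-0✓ 01-1✓ 010-✓ 011-✓ 1-00✓ 1-01✓ 1-10✓ 10-0✓ 100-✓ 11-0✓ 110-✓
Round 2: --00✓ --10✓ -0-0✓ -1-0✓ -10- 0--0✓ 01-- 1--0✓ 1-0-
Round 3: ---0
PIs = {---0, -10-, 01--, 1-0-}
Coverage chart:
  m0: ---0 ←essential
  m2: ---0 ←essential
  m4: ---0,-10-,01--
  m5: -10-,01--
  m6: ---0,01--
  m7: 01-- ←essential
  m10: ---0 ←essential
  m12: ---0,-10-,1-0-
  m13: -10-,1-0-
  m14: ---0 ←essential
Essential: ---0, 01--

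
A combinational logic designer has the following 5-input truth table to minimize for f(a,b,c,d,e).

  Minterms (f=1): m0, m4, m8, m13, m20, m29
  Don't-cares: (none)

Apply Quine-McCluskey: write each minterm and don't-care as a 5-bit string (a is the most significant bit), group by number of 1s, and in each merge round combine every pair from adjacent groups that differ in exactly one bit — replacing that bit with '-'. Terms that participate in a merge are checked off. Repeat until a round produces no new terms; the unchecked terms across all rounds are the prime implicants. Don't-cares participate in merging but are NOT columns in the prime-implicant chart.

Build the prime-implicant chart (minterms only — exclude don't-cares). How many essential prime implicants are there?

3

[col 0] 00000*, 00100*, 01000*, 01101*, 10100*, 11101*
[col 1] -0100, -1101, 0-000, 00-00
Prime implicants: -0100, -1101, 0-000, 00-00
PI chart (minterm → PIs covering it):
  0 | 0-000,00-00
  4 | -0100,00-00
  8 | 0-000  (sole → essential)
  13 | -1101  (sole → essential)
  20 | -0100  (sole → essential)
  29 | -1101  (sole → essential)
Essential prime implicants: -0100, -1101, 0-000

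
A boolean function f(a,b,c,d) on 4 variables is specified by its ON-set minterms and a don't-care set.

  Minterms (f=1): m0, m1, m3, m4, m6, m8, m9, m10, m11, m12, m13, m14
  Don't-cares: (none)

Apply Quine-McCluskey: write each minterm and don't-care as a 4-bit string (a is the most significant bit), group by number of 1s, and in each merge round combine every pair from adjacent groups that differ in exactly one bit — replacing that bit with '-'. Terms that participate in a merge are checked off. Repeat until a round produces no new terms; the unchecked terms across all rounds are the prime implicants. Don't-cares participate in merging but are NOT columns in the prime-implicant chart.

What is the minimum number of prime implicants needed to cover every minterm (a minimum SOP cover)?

5

[col 0] 0000*, 0001*, 0011*, 0100*, 0110*, 1000*, 1001*, 1010*, 1011*, 1100*, 1101*, 1110*
[col 1] -000*, -001*, -011*, -100*, -110*, 0-00*, 00-1*, 000-*, 01-0*, 1-00*, 1-01*, 1-10*, 10-0*, 10-1*, 100-*, 101-*, 11-0*, 110-*
[col 2] --00, -0-1, -00-, -1-0, 1--0, 1-0-, 10--
Prime implicants: --00, -0-1, -00-, -1-0, 1--0, 1-0-, 10--
PI chart (minterm → PIs covering it):
  0 | --00,-00-
  1 | -0-1,-00-
  3 | -0-1  (sole → essential)
  4 | --00,-1-0
  6 | -1-0  (sole → essential)
  8 | --00,-00-,1--0,1-0-,10--
  9 | -0-1,-00-,1-0-,10--
  10 | 1--0,10--
  11 | -0-1,10--
  12 | --00,-1-0,1--0,1-0-
  13 | 1-0-  (sole → essential)
  14 | -1-0,1--0
Essential prime implicants: -0-1, -1-0, 1-0-
Petrick residual → --00, 1--0
Minimum SOP uses 5 PIs: c'd' + b'd + bd' + ad' + ac'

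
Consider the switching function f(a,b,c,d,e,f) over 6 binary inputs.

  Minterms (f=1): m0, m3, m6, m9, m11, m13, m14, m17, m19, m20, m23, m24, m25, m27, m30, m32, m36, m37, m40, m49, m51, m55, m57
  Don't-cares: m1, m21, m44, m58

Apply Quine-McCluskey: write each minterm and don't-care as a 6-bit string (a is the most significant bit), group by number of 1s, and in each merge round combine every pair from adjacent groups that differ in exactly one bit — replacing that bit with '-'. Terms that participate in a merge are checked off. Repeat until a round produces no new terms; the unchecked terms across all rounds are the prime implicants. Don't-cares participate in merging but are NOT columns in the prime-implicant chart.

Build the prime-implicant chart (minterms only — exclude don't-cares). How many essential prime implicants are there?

size-2^0 implicants → 000000(✓)  000001(✓)  000011(✓)  000110(✓)  001001(✓)  001011(✓)  001101(✓)  001110(✓)  010001(✓)  010011(✓)  010100(✓)  010101(✓)  010111(✓)  011000(✓)  011001(✓)  011011(✓)  011110(✓)  100000(✓)  100100(✓)  100101(✓)  101000(✓)  101100(✓)  110001(✓)  110011(✓)  110111(✓)  111001(✓)  111010
size-2^1 implicants → -00000  -10001(✓)  -10011(✓)  -10111(✓)  -11001(✓)  0-0001(✓)  0-0011(✓)  0-1001(✓)  0-1011(✓)  0-1110  00-001(✓)  00-011(✓)  00-110  0000-1(✓)  00000-  001-01  0010-1(✓)  01-001(✓)  01-011(✓)  010-01(✓)  010-11(✓)  0100-1(✓)  0101-1(✓)  01010-  0110-1(✓)  01100-  10-000(✓)  10-100(✓)  100-00(✓)  10010-  101-00(✓)  11-001(✓)  110-11(✓)  1100-1(✓)
size-2^2 implicants → -1-001  -10-11  -100-1  0--001(✓)  0--011(✓)  0-00-1(✓)  0-10-1(✓)  00-0-1(✓)  01-0-1(✓)  010--1  10--00
size-2^3 implicants → 0--0-1
Unchecked terms (primes): -00000, -1-001, -10-11, -100-1, 0--0-1, 0-1110, 00-110, 00000-, 001-01, 010--1, 01010-, 01100-, 10--00, 10010-, 111010
Minterm coverage:
  m0 ⊆ -00000,00000-
  m3 ⊆ 0--0-1 [E]
  m6 ⊆ 00-110 [E]
  m9 ⊆ 0--0-1,001-01
  m11 ⊆ 0--0-1 [E]
  m13 ⊆ 001-01 [E]
  m14 ⊆ 0-1110,00-110
  m17 ⊆ -1-001,-100-1,0--0-1,010--1
  m19 ⊆ -10-11,-100-1,0--0-1,010--1
  m20 ⊆ 01010- [E]
  m23 ⊆ -10-11,010--1
  m24 ⊆ 01100- [E]
  m25 ⊆ -1-001,0--0-1,01100-
  m27 ⊆ 0--0-1 [E]
  m30 ⊆ 0-1110 [E]
  m32 ⊆ -00000,10--00
  m36 ⊆ 10--00,10010-
  m37 ⊆ 10010- [E]
  m40 ⊆ 10--00 [E]
  m49 ⊆ -1-001,-100-1
  m51 ⊆ -10-11,-100-1
  m55 ⊆ -10-11 [E]
  m57 ⊆ -1-001 [E]
E = {-1-001, -10-11, 0--0-1, 0-1110, 00-110, 001-01, 01010-, 01100-, 10--00, 10010-}

10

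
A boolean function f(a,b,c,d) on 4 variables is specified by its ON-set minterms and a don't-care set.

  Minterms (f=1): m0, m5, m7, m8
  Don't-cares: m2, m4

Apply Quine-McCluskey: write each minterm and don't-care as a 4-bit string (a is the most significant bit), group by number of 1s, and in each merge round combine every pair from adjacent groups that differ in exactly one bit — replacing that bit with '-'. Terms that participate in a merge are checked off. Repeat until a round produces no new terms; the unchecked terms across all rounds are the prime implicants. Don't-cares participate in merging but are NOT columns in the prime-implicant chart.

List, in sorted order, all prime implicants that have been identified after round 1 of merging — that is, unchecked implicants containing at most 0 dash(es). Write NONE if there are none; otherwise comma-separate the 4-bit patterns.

[col 0] 0000*, 0010*, 0100*, 0101*, 0111*, 1000*
[col 1] -000, 0-00, 00-0, 01-1, 010-
Prime implicants: -000, 0-00, 00-0, 01-1, 010-

NONE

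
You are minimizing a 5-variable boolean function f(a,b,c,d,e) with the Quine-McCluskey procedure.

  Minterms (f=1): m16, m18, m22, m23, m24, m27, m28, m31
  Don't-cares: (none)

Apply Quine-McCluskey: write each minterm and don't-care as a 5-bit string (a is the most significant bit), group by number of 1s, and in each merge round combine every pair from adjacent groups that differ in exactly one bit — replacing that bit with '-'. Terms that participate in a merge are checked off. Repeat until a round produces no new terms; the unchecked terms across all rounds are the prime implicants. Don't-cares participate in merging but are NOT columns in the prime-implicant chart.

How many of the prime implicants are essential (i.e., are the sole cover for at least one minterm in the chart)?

[col 0] 10000*, 10010*, 10110*, 10111*, 11000*, 11011*, 11100*, 11111*
[col 1] 1-000, 1-111, 10-10, 100-0, 1011-, 11-00, 11-11
Prime implicants: 1-000, 1-111, 10-10, 100-0, 1011-, 11-00, 11-11
PI chart (minterm → PIs covering it):
  16 | 1-000,100-0
  18 | 10-10,100-0
  22 | 10-10,1011-
  23 | 1-111,1011-
  24 | 1-000,11-00
  27 | 11-11  (sole → essential)
  28 | 11-00  (sole → essential)
  31 | 1-111,11-11
Essential prime implicants: 11-00, 11-11

2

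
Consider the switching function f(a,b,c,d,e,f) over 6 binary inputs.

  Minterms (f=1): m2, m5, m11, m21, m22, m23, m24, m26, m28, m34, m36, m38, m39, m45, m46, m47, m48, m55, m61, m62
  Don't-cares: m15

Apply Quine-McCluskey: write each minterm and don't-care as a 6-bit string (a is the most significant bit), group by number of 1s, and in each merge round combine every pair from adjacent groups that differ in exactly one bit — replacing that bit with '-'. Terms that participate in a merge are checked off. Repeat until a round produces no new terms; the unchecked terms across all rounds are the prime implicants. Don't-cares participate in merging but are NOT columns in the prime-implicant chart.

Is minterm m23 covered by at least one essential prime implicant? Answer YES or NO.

Round 0: 000010✓ 000101✓ 001011✓ 001111✓ 010101✓ 010110✓ 010111✓ 011000✓ 011010✓ 011100✓ 100010✓ 100100✓ 100110✓ 100111✓ 101101✓ 101110✓ 101111✓ 110000 110111✓ 111101✓ 111110✓
Round 1: -00010 -01111 -10111 0-0101 001-11 0101-1 01011- 011-00 0110-0 1-0111 1-1101 1-1110 10-110✓ 10-111✓ 100-10 1001-0 10011-✓ 1011-1 10111-✓
Round 2: 10-11-
PIs = {-00010, -01111, -10111, 0-0101, 001-11, 0101-1, 01011-, 011-00, 0110-0, 1-0111, 1-1101, 1-1110, 10-11-, 100-10, 1001-0, 1011-1, 110000}
Coverage chart:
  m2: -00010 ←essential
  m5: 0-0101 ←essential
  m11: 001-11 ←essential
  m21: 0-0101,0101-1
  m22: 01011- ←essential
  m23: -10111,0101-1,01011-
  m24: 011-00,0110-0
  m26: 0110-0 ←essential
  m28: 011-00 ←essential
  m34: -00010,100-10
  m36: 1001-0 ←essential
  m38: 10-11-,100-10,1001-0
  m39: 1-0111,10-11-
  m45: 1-1101,1011-1
  m46: 1-1110,10-11-
  m47: -01111,10-11-,1011-1
  m48: 110000 ←essential
  m55: -10111,1-0111
  m61: 1-1101 ←essential
  m62: 1-1110 ←essential
Essential: -00010, 0-0101, 001-11, 01011-, 011-00, 0110-0, 1-1101, 1-1110, 1001-0, 110000

YES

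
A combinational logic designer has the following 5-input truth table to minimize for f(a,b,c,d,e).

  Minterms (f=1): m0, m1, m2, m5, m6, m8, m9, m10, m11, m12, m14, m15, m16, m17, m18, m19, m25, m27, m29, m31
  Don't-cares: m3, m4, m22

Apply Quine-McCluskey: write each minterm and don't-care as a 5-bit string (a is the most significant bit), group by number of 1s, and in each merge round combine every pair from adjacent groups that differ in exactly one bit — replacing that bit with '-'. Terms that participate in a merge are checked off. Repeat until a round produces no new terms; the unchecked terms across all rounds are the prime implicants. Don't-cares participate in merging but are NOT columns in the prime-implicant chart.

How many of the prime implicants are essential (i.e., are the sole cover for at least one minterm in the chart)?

[col 0] 00000*, 00001*, 00010*, 00011*, 00100*, 00101*, 00110*, 01000*, 01001*, 01010*, 01011*, 01100*, 01110*, 01111*, 10000*, 10001*, 10010*, 10011*, 10110*, 11001*, 11011*, 11101*, 11111*
[col 1] -0000*, -0001*, -0010*, -0011*, -0110*, -1001*, -1011*, -1111*, 0-000*, 0-001*, 0-010*, 0-011*, 0-100*, 0-110*, 00-00*, 00-01*, 00-10*, 000-0*, 000-1*, 0000-*, 0001-*, 001-0*, 0010-*, 01-00*, 01-10*, 01-11*, 010-0*, 010-1*, 0100-*, 0101-*, 011-0*, 0111-*, 1-001*, 1-011*, 10-10*, 100-0*, 100-1*, 1000-*, 1001-*, 11-01*, 11-11*, 110-1*, 111-1*
[col 2] --001*, --011*, -0-10, -00-0*, -00-1*, -000-*, -001-*, -1-11, -10-1*, 0--00*, 0--10*, 0-0-0*, 0-0-1*, 0-00-*, 0-01-*, 0-1-0*, 00--0*, 00-0-, 000--*, 01--0*, 01-1-, 010--*, 1-0-1*, 100--*, 11--1
[col 3] --0-1, -00--, 0---0, 0-0--
Prime implicants: --0-1, -0-10, -00--, -1-11, 0---0, 0-0--, 00-0-, 01-1-, 11--1
PI chart (minterm → PIs covering it):
  0 | -00--,0---0,0-0--,00-0-
  1 | --0-1,-00--,0-0--,00-0-
  2 | -0-10,-00--,0---0,0-0--
  5 | 00-0-  (sole → essential)
  6 | -0-10,0---0
  8 | 0---0,0-0--
  9 | --0-1,0-0--
  10 | 0---0,0-0--,01-1-
  11 | --0-1,-1-11,0-0--,01-1-
  12 | 0---0  (sole → essential)
  14 | 0---0,01-1-
  15 | -1-11,01-1-
  16 | -00--  (sole → essential)
  17 | --0-1,-00--
  18 | -0-10,-00--
  19 | --0-1,-00--
  25 | --0-1,11--1
  27 | --0-1,-1-11,11--1
  29 | 11--1  (sole → essential)
  31 | -1-11,11--1
Essential prime implicants: -00--, 0---0, 00-0-, 11--1

4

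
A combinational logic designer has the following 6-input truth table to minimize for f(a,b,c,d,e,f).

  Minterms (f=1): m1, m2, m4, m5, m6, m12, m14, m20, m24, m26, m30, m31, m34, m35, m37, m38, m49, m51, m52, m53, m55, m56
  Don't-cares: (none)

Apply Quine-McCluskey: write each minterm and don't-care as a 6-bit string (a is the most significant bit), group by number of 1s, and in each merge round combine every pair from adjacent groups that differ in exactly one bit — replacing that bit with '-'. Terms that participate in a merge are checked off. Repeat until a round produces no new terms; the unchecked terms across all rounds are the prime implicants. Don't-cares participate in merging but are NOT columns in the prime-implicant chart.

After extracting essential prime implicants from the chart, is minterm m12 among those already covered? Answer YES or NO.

YES

[col 0] 000001*, 000010*, 000100*, 000101*, 000110*, 001100*, 001110*, 010100*, 011000*, 011010*, 011110*, 011111*, 100010*, 100011*, 100101*, 100110*, 110001*, 110011*, 110100*, 110101*, 110111*, 111000*
[col 1] -00010*, -00101, -00110*, -10100, -11000, 0-0100, 0-1110, 00-100*, 00-110*, 000-01, 000-10*, 0001-0*, 00010-, 0011-0*, 011-10, 0110-0, 01111-, 1-0011, 1-0101, 100-10*, 10001-, 110-01*, 110-11*, 1100-1*, 1101-1*, 11010-
[col 2] -00-10, 00-1-0, 110--1
Prime implicants: -00-10, -00101, -10100, -11000, 0-0100, 0-1110, 00-1-0, 000-01, 00010-, 011-10, 0110-0, 01111-, 1-0011, 1-0101, 10001-, 110--1, 11010-
PI chart (minterm → PIs covering it):
  1 | 000-01  (sole → essential)
  2 | -00-10  (sole → essential)
  4 | 0-0100,00-1-0,00010-
  5 | -00101,000-01,00010-
  6 | -00-10,00-1-0
  12 | 00-1-0  (sole → essential)
  14 | 0-1110,00-1-0
  20 | -10100,0-0100
  24 | -11000,0110-0
  26 | 011-10,0110-0
  30 | 0-1110,011-10,01111-
  31 | 01111-  (sole → essential)
  34 | -00-10,10001-
  35 | 1-0011,10001-
  37 | -00101,1-0101
  38 | -00-10  (sole → essential)
  49 | 110--1  (sole → essential)
  51 | 1-0011,110--1
  52 | -10100,11010-
  53 | 1-0101,110--1,11010-
  55 | 110--1  (sole → essential)
  56 | -11000  (sole → essential)
Essential prime implicants: -00-10, -11000, 00-1-0, 000-01, 01111-, 110--1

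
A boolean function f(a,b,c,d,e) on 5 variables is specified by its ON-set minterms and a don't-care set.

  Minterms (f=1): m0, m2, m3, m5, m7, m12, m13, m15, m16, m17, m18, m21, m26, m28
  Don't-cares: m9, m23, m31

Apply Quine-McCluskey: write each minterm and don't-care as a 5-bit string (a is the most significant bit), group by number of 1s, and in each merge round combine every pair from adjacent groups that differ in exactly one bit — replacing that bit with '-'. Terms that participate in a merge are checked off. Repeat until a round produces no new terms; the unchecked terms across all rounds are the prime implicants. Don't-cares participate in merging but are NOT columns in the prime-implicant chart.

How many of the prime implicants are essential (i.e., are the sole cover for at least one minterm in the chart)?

3

size-2^0 implicants → 00000(✓)  00010(✓)  00011(✓)  00101(✓)  00111(✓)  01001(✓)  01100(✓)  01101(✓)  01111(✓)  10000(✓)  10001(✓)  10010(✓)  10101(✓)  10111(✓)  11010(✓)  11100(✓)  11111(✓)
size-2^1 implicants → -0000(✓)  -0010(✓)  -0101(✓)  -0111(✓)  -1100  -1111(✓)  0-101(✓)  0-111(✓)  00-11  000-0(✓)  0001-  001-1(✓)  01-01  011-1(✓)  0110-  1-010  1-111(✓)  10-01  100-0(✓)  1000-  101-1(✓)
size-2^2 implicants → --111  -00-0  -01-1  0-1-1
Unchecked terms (primes): --111, -00-0, -01-1, -1100, 0-1-1, 00-11, 0001-, 01-01, 0110-, 1-010, 10-01, 1000-
Minterm coverage:
  m0 ⊆ -00-0 [E]
  m2 ⊆ -00-0,0001-
  m3 ⊆ 00-11,0001-
  m5 ⊆ -01-1,0-1-1
  m7 ⊆ --111,-01-1,0-1-1,00-11
  m12 ⊆ -1100,0110-
  m13 ⊆ 0-1-1,01-01,0110-
  m15 ⊆ --111,0-1-1
  m16 ⊆ -00-0,1000-
  m17 ⊆ 10-01,1000-
  m18 ⊆ -00-0,1-010
  m21 ⊆ -01-1,10-01
  m26 ⊆ 1-010 [E]
  m28 ⊆ -1100 [E]
E = {-00-0, -1100, 1-010}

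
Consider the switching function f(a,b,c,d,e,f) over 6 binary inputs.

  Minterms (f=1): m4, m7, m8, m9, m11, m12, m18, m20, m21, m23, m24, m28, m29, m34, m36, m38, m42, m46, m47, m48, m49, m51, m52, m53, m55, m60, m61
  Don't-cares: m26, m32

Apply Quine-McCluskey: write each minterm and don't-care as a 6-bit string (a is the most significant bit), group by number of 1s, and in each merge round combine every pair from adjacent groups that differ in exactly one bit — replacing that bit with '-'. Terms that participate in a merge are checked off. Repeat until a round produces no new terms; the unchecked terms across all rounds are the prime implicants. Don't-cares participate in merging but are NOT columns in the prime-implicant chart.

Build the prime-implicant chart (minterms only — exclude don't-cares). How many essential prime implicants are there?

7

size-2^0 implicants → 000100(✓)  000111(✓)  001000(✓)  001001(✓)  001011(✓)  001100(✓)  010010(✓)  010100(✓)  010101(✓)  010111(✓)  011000(✓)  011010(✓)  011100(✓)  011101(✓)  100000(✓)  100010(✓)  100100(✓)  100110(✓)  101010(✓)  101110(✓)  101111(✓)  110000(✓)  110001(✓)  110011(✓)  110100(✓)  110101(✓)  110111(✓)  111100(✓)  111101(✓)
size-2^1 implicants → -00100(✓)  -10100(✓)  -10101(✓)  -10111(✓)  -11100(✓)  -11101(✓)  0-0100(✓)  0-0111  0-1000(✓)  0-1100(✓)  00-100(✓)  001-00(✓)  0010-1  00100-  01-010  01-100(✓)  01-101(✓)  0101-1(✓)  01010-(✓)  011-00(✓)  0110-0  01110-(✓)  1-0000(✓)  1-0100(✓)  10-010(✓)  10-110(✓)  100-00(✓)  100-10(✓)  1000-0(✓)  1001-0(✓)  101-10(✓)  10111-  11-100(✓)  11-101(✓)  110-00(✓)  110-01(✓)  110-11(✓)  1100-1(✓)  11000-(✓)  1101-1(✓)  11010-(✓)  11110-(✓)
size-2^2 implicants → --0100  -1-100(✓)  -1-101(✓)  -101-1  -1010-(✓)  -1110-(✓)  0--100  0-1-00  01-10-(✓)  1-0-00  10--10  100--0  11-10-(✓)  110--1  110-0-
size-2^3 implicants → -1-10-
Unchecked terms (primes): --0100, -1-10-, -101-1, 0--100, 0-0111, 0-1-00, 0010-1, 00100-, 01-010, 0110-0, 1-0-00, 10--10, 100--0, 10111-, 110--1, 110-0-
Minterm coverage:
  m4 ⊆ --0100,0--100
  m7 ⊆ 0-0111 [E]
  m8 ⊆ 0-1-00,00100-
  m9 ⊆ 0010-1,00100-
  m11 ⊆ 0010-1 [E]
  m12 ⊆ 0--100,0-1-00
  m18 ⊆ 01-010 [E]
  m20 ⊆ --0100,-1-10-,0--100
  m21 ⊆ -1-10-,-101-1
  m23 ⊆ -101-1,0-0111
  m24 ⊆ 0-1-00,0110-0
  m28 ⊆ -1-10-,0--100,0-1-00
  m29 ⊆ -1-10- [E]
  m34 ⊆ 10--10,100--0
  m36 ⊆ --0100,1-0-00,100--0
  m38 ⊆ 10--10,100--0
  m42 ⊆ 10--10 [E]
  m46 ⊆ 10--10,10111-
  m47 ⊆ 10111- [E]
  m48 ⊆ 1-0-00,110-0-
  m49 ⊆ 110--1,110-0-
  m51 ⊆ 110--1 [E]
  m52 ⊆ --0100,-1-10-,1-0-00,110-0-
  m53 ⊆ -1-10-,-101-1,110--1,110-0-
  m55 ⊆ -101-1,110--1
  m60 ⊆ -1-10- [E]
  m61 ⊆ -1-10- [E]
E = {-1-10-, 0-0111, 0010-1, 01-010, 10--10, 10111-, 110--1}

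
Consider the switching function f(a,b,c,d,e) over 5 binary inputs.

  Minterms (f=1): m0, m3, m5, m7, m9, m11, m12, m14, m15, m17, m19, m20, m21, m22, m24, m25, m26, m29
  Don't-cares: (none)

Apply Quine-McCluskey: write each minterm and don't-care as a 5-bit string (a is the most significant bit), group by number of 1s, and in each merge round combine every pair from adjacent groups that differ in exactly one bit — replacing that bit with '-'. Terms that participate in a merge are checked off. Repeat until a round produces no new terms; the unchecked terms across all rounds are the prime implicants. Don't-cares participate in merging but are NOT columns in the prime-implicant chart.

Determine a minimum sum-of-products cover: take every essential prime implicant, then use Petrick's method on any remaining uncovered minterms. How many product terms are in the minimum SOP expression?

9

size-2^0 implicants → 00000  00011(✓)  00101(✓)  00111(✓)  01001(✓)  01011(✓)  01100(✓)  01110(✓)  01111(✓)  10001(✓)  10011(✓)  10100(✓)  10101(✓)  10110(✓)  11000(✓)  11001(✓)  11010(✓)  11101(✓)
size-2^1 implicants → -0011  -0101  -1001  0-011(✓)  0-111(✓)  00-11(✓)  001-1  01-11(✓)  010-1  011-0  0111-  1-001(✓)  1-101(✓)  10-01(✓)  100-1  101-0  1010-  11-01(✓)  110-0  1100-
size-2^2 implicants → 0--11  1--01
Unchecked terms (primes): -0011, -0101, -1001, 0--11, 00000, 001-1, 010-1, 011-0, 0111-, 1--01, 100-1, 101-0, 1010-, 110-0, 1100-
Minterm coverage:
  m0 ⊆ 00000 [E]
  m3 ⊆ -0011,0--11
  m5 ⊆ -0101,001-1
  m7 ⊆ 0--11,001-1
  m9 ⊆ -1001,010-1
  m11 ⊆ 0--11,010-1
  m12 ⊆ 011-0 [E]
  m14 ⊆ 011-0,0111-
  m15 ⊆ 0--11,0111-
  m17 ⊆ 1--01,100-1
  m19 ⊆ -0011,100-1
  m20 ⊆ 101-0,1010-
  m21 ⊆ -0101,1--01,1010-
  m22 ⊆ 101-0 [E]
  m24 ⊆ 110-0,1100-
  m25 ⊆ -1001,1--01,1100-
  m26 ⊆ 110-0 [E]
  m29 ⊆ 1--01 [E]
E = {00000, 011-0, 1--01, 101-0, 110-0}
Petrick residual → -0011, -0101, -1001, 0--11
Cover = b'c'de + b'cd'e + bc'd'e + a'de + a'b'c'd'e' + a'bce' + ad'e + ab'ce' + abc'e'  |cover|=9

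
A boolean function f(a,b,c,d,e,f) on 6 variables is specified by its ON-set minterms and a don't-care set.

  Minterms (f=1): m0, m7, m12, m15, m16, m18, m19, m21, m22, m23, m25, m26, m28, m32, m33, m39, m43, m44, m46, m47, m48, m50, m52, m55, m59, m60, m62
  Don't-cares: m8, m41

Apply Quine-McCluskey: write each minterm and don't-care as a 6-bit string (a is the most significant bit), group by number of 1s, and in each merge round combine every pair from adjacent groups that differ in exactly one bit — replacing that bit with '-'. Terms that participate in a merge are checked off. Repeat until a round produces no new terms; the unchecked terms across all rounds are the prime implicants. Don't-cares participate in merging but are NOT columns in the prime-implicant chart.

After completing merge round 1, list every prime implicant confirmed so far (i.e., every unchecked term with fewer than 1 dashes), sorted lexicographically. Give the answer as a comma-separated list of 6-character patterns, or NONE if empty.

011001

[col 0] 000000*, 000111*, 001000*, 001100*, 001111*, 010000*, 010010*, 010011*, 010101*, 010110*, 010111*, 011001, 011010*, 011100*, 100000*, 100001*, 100111*, 101001*, 101011*, 101100*, 101110*, 101111*, 110000*, 110010*, 110100*, 110111*, 111011*, 111100*, 111110*
[col 1] -00000*, -00111*, -01100*, -01111*, -10000*, -10010*, -10111*, -11100*, 0-0000*, 0-0111*, 0-1100*, 00-000, 00-111*, 001-00, 01-010, 010-10*, 010-11*, 0100-0*, 01001-*, 0101-1, 01011-*, 1-0000*, 1-0111*, 1-1011, 1-1100*, 1-1110*, 10-001, 10-111*, 10000-, 101-11, 1010-1, 1011-0*, 10111-, 11-100, 110-00, 1100-0*, 1111-0*
[col 2] --0000, --0111, --1100, -0-111, -100-0, 010-1-, 1-11-0
Prime implicants: --0000, --0111, --1100, -0-111, -100-0, 00-000, 001-00, 01-010, 010-1-, 0101-1, 011001, 1-1011, 1-11-0, 10-001, 10000-, 101-11, 1010-1, 10111-, 11-100, 110-00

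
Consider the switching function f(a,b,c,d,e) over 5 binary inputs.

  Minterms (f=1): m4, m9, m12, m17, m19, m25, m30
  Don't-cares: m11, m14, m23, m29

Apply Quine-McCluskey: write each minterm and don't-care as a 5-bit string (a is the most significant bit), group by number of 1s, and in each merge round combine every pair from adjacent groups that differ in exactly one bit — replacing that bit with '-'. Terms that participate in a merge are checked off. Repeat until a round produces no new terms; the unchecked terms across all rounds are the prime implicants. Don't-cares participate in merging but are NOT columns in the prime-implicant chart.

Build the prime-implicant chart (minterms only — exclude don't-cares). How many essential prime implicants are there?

2

Round 0: 00100✓ 01001✓ 01011✓ 01100✓ 01110✓ 10001✓ 10011✓ 10111✓ 11001✓ 11101✓ 11110✓
Round 1: -1001 -1110 0-100 010-1 011-0 1-001 10-11 100-1 11-01
PIs = {-1001, -1110, 0-100, 010-1, 011-0, 1-001, 10-11, 100-1, 11-01}
Coverage chart:
  m4: 0-100 ←essential
  m9: -1001,010-1
  m12: 0-100,011-0
  m17: 1-001,100-1
  m19: 10-11,100-1
  m25: -1001,1-001,11-01
  m30: -1110 ←essential
Essential: -1110, 0-100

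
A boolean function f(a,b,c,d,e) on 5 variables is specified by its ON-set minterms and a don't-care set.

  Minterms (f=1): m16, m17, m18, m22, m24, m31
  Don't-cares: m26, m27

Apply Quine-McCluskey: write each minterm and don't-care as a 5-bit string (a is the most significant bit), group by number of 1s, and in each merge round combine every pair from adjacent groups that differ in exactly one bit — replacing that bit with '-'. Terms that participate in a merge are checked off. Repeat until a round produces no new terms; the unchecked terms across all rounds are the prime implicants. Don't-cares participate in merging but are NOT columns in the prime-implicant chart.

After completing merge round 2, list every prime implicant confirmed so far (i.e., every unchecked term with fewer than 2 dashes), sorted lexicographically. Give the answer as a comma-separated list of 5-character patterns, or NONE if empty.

10-10, 1000-, 11-11, 1101-

[col 0] 10000*, 10001*, 10010*, 10110*, 11000*, 11010*, 11011*, 11111*
[col 1] 1-000*, 1-010*, 10-10, 100-0*, 1000-, 11-11, 110-0*, 1101-
[col 2] 1-0-0
Prime implicants: 1-0-0, 10-10, 1000-, 11-11, 1101-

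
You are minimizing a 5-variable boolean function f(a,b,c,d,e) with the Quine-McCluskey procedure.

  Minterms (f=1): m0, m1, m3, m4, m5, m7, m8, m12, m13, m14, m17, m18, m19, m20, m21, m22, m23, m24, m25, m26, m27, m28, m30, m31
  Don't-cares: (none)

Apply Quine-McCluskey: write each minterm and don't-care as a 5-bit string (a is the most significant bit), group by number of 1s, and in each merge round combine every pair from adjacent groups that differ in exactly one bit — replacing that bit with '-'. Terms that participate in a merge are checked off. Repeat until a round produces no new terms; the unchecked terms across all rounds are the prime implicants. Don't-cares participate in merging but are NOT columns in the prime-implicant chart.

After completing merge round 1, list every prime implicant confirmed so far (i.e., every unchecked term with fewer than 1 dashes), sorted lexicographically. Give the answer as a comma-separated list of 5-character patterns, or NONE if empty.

[col 0] 00000*, 00001*, 00011*, 00100*, 00101*, 00111*, 01000*, 01100*, 01101*, 01110*, 10001*, 10010*, 10011*, 10100*, 10101*, 10110*, 10111*, 11000*, 11001*, 11010*, 11011*, 11100*, 11110*, 11111*
[col 1] -0001*, -0011*, -0100*, -0101*, -0111*, -1000*, -1100*, -1110*, 0-000*, 0-100*, 0-101*, 00-00*, 00-01*, 00-11*, 000-1*, 0000-*, 001-1*, 0010-*, 01-00*, 011-0*, 0110-*, 1-001*, 1-010*, 1-011*, 1-100*, 1-110*, 1-111*, 10-01*, 10-10*, 10-11*, 100-1*, 1001-*, 101-0*, 101-1*, 1010-*, 1011-*, 11-00*, 11-10*, 11-11*, 110-0*, 110-1*, 1100-*, 1101-*, 111-0*, 1111-*
[col 2] --100, -0-01*, -0-11*, -00-1*, -01-1*, -010-, -1-00, -11-0, 0--00, 0-10-, 00--1*, 00-0-, 1--10*, 1--11*, 1-0-1, 1-01-*, 1-1-0, 1-11-*, 10--1*, 10-1-*, 101--, 11--0, 11-1-*, 110--
[col 3] -0--1, 1--1-
Prime implicants: --100, -0--1, -010-, -1-00, -11-0, 0--00, 0-10-, 00-0-, 1--1-, 1-0-1, 1-1-0, 101--, 11--0, 110--

NONE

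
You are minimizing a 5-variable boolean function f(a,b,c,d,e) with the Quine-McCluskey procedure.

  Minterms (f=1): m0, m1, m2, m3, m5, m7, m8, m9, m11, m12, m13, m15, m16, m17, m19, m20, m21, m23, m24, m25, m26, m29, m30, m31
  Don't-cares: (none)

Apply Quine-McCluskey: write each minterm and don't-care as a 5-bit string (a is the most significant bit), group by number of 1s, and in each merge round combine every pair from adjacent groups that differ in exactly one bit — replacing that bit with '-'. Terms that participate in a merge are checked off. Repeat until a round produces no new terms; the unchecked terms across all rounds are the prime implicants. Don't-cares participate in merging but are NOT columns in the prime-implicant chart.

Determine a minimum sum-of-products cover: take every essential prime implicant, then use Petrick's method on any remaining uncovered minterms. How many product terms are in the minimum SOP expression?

[col 0] 00000*, 00001*, 00010*, 00011*, 00101*, 00111*, 01000*, 01001*, 01011*, 01100*, 01101*, 01111*, 10000*, 10001*, 10011*, 10100*, 10101*, 10111*, 11000*, 11001*, 11010*, 11101*, 11110*, 11111*
[col 1] -0000*, -0001*, -0011*, -0101*, -0111*, -1000*, -1001*, -1101*, -1111*, 0-000*, 0-001*, 0-011*, 0-101*, 0-111*, 00-01*, 00-11*, 000-0*, 000-1*, 0000-*, 0001-*, 001-1*, 01-00*, 01-01*, 01-11*, 010-1*, 0100-*, 011-1*, 0110-*, 1-000*, 1-001*, 1-101*, 1-111*, 10-00*, 10-01*, 10-11*, 100-1*, 1000-*, 101-1*, 1010-*, 11-01*, 11-10, 110-0, 1100-*, 111-1*, 1111-
[col 2] --000*, --001*, --101*, --111*, -0-01*, -0-11*, -00-1*, -000-*, -01-1*, -1-01*, -100-*, -11-1*, 0--01*, 0--11*, 0-0-1*, 0-00-*, 0-1-1*, 00--1*, 000--, 01--1*, 01-0-, 1--01*, 1-00-*, 1-1-1*, 10--1*, 10-0-
[col 3] ---01, --00-, --1-1, -0--1, 0---1
Prime implicants: ---01, --00-, --1-1, -0--1, 0---1, 000--, 01-0-, 10-0-, 11-10, 110-0, 1111-
PI chart (minterm → PIs covering it):
  0 | --00-,000--
  1 | ---01,--00-,-0--1,0---1,000--
  2 | 000--  (sole → essential)
  3 | -0--1,0---1,000--
  5 | ---01,--1-1,-0--1,0---1
  7 | --1-1,-0--1,0---1
  8 | --00-,01-0-
  9 | ---01,--00-,0---1,01-0-
  11 | 0---1  (sole → essential)
  12 | 01-0-  (sole → essential)
  13 | ---01,--1-1,0---1,01-0-
  15 | --1-1,0---1
  16 | --00-,10-0-
  17 | ---01,--00-,-0--1,10-0-
  19 | -0--1  (sole → essential)
  20 | 10-0-  (sole → essential)
  21 | ---01,--1-1,-0--1,10-0-
  23 | --1-1,-0--1
  24 | --00-,110-0
  25 | ---01,--00-
  26 | 11-10,110-0
  29 | ---01,--1-1
  30 | 11-10,1111-
  31 | --1-1,1111-
Essential prime implicants: -0--1, 0---1, 000--, 01-0-, 10-0-
Petrick residual → ---01, 110-0, 1111-
Minimum SOP uses 8 PIs: d'e + b'e + a'e + a'b'c' + a'bd' + ab'd' + abc'e' + abcd

8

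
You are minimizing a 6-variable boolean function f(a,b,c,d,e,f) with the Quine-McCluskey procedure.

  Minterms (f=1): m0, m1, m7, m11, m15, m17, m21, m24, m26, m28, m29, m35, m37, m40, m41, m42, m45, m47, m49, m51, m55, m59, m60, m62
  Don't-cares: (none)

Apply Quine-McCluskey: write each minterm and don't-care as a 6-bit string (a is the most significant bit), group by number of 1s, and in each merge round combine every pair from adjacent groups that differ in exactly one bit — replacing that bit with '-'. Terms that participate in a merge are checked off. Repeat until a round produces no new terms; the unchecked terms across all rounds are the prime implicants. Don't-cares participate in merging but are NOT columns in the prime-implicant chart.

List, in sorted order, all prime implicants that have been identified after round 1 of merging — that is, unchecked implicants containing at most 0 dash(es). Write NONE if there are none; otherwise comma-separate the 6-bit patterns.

NONE

size-2^0 implicants → 000000(✓)  000001(✓)  000111(✓)  001011(✓)  001111(✓)  010001(✓)  010101(✓)  011000(✓)  011010(✓)  011100(✓)  011101(✓)  100011(✓)  100101(✓)  101000(✓)  101001(✓)  101010(✓)  101101(✓)  101111(✓)  110001(✓)  110011(✓)  110111(✓)  111011(✓)  111100(✓)  111110(✓)
size-2^1 implicants → -01111  -10001  -11100  0-0001  00-111  00000-  001-11  01-101  010-01  011-00  0110-0  01110-  1-0011  10-101  101-01  1010-0  10100-  1011-1  11-011  110-11  1100-1  1111-0
Unchecked terms (primes): -01111, -10001, -11100, 0-0001, 00-111, 00000-, 001-11, 01-101, 010-01, 011-00, 0110-0, 01110-, 1-0011, 10-101, 101-01, 1010-0, 10100-, 1011-1, 11-011, 110-11, 1100-1, 1111-0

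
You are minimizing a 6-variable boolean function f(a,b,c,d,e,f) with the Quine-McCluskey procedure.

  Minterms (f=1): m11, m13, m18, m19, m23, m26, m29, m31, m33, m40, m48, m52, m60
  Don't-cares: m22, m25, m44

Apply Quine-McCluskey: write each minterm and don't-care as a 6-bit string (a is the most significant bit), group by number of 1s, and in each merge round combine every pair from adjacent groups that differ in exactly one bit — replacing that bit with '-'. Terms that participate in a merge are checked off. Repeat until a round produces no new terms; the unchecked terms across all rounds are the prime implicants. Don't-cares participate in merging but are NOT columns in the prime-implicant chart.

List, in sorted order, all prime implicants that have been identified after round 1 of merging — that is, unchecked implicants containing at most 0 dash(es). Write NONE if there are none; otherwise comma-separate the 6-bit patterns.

001011, 100001

[col 0] 001011, 001101*, 010010*, 010011*, 010110*, 010111*, 011001*, 011010*, 011101*, 011111*, 100001, 101000*, 101100*, 110000*, 110100*, 111100*
[col 1] 0-1101, 01-010, 01-111, 010-10*, 010-11*, 01001-*, 01011-*, 011-01, 0111-1, 1-1100, 101-00, 11-100, 110-00
[col 2] 010-1-
Prime implicants: 0-1101, 001011, 01-010, 01-111, 010-1-, 011-01, 0111-1, 1-1100, 100001, 101-00, 11-100, 110-00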